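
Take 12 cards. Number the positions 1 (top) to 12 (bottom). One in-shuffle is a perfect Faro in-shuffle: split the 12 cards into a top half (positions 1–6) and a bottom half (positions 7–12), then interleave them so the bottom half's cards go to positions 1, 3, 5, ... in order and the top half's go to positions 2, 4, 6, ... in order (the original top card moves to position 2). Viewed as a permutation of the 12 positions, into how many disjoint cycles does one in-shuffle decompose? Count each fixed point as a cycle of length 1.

1

Trace each unvisited position around until it returns:
(1 2 4 8 3 6 ... len 12)
1 cycle in total.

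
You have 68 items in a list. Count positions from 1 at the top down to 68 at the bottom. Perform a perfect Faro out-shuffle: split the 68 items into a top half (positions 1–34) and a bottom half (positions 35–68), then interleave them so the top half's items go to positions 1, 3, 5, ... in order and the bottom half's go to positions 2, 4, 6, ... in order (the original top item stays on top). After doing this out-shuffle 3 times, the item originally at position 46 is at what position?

26

Track the item's position through each out-shuffle:
46 → 24 → 47 → 26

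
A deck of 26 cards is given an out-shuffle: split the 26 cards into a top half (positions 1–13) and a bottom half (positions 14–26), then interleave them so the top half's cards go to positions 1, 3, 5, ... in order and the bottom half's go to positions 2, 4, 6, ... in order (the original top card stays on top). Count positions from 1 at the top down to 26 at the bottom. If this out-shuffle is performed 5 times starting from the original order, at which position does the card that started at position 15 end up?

Track the card's position through each out-shuffle:
15 → 4 → 7 → 13 → 25 → 24

24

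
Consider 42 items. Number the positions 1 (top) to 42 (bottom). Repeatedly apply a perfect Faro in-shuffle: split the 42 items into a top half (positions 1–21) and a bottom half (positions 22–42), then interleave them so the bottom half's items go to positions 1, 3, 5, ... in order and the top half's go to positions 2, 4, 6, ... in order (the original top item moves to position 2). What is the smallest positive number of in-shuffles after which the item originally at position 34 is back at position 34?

Follow position 34 under repeated in-shuffles:
34 → 25 → 7 → 14 → 28 → 13 → 26 → 9 → 18 → 36 → 29 → 15 → 30 → 17 → 34
It first returns after 14 in-shuffles.

14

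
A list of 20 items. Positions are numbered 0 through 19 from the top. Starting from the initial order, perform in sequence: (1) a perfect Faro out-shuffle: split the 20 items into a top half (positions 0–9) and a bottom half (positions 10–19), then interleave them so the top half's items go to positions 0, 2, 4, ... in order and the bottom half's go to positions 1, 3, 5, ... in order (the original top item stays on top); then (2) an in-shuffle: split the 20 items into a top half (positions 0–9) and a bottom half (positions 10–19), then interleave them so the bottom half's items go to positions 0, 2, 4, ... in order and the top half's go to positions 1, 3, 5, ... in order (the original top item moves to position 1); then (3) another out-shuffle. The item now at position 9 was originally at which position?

Undo the operations in reverse order, starting from position 9:
  undo op 3 (out-shuffle, from bottom half): 9 ← 14
  undo op 2 (in-shuffle, from bottom half): 14 ← 17
  undo op 1 (out-shuffle, from bottom half): 17 ← 18
So the item at position 9 came from original position 18.

18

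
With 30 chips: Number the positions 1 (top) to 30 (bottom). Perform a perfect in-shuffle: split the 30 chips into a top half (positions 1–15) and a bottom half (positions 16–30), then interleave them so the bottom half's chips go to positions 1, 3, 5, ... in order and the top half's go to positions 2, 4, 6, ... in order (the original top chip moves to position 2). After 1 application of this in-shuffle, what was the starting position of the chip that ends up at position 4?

2

Work backwards from position 4, undoing one in-shuffle at a time:
4 ← 2
So the chip now at position 4 started at position 2.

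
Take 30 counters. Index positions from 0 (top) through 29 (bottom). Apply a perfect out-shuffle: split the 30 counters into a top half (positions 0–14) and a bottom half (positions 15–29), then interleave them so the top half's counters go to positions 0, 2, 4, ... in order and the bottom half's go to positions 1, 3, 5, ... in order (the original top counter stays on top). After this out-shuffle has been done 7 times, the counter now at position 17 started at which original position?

Work backwards from position 17, undoing one out-shuffle at a time:
17 ← 23 ← 26 ← 13 ← 21 ← 25 ← 27 ← 28
So the counter now at position 17 started at position 28.

28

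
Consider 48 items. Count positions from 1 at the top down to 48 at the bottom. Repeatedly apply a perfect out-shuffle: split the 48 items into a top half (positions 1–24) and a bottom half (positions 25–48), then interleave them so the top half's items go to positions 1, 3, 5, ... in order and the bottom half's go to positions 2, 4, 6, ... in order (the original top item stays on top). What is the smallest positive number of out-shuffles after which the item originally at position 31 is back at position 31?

Follow position 31 under repeated out-shuffles:
31 → 14 → 27 → 6 → 11 → 21 → 41 → 34 → ... → 31 (length 23)
It first returns after 23 out-shuffles.

23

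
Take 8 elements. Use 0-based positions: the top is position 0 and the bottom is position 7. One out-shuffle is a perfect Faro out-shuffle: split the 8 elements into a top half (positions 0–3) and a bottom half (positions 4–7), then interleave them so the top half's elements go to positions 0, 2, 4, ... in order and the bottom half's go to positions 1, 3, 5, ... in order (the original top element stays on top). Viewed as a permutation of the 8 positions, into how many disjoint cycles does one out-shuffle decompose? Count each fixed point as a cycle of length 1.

4

Trace each unvisited position around until it returns:
(0) (1 2 4) (3 6 5) (7)
4 cycles in total.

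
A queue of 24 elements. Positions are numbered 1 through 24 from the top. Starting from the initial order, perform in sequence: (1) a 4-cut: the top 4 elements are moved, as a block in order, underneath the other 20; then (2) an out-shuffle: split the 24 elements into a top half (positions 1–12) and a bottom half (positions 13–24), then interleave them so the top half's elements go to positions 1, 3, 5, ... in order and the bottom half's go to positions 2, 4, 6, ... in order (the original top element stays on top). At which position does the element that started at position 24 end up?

Track the element from position 24 forward through each operation:
  after op 1 (cut 4): 24 → 20
  after op 2 (out-shuffle): 20 → 16

16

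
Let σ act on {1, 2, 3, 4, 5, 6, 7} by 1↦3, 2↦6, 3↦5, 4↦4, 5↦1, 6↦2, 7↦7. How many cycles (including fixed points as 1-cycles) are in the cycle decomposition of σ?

4

Cycle decomposition: (1 3 5) (2 6) (4) (7).
4 cycles.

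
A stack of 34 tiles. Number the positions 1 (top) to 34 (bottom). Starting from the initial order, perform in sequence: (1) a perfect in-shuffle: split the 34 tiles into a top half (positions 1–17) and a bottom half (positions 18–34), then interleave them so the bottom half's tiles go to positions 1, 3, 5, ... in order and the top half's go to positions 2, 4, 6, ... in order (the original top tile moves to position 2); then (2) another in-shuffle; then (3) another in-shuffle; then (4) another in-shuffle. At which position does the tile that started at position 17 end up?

Track the tile from position 17 forward through each operation:
  after op 1 (in-shuffle): 17 → 34
  after op 2 (in-shuffle): 34 → 33
  after op 3 (in-shuffle): 33 → 31
  after op 4 (in-shuffle): 31 → 27

27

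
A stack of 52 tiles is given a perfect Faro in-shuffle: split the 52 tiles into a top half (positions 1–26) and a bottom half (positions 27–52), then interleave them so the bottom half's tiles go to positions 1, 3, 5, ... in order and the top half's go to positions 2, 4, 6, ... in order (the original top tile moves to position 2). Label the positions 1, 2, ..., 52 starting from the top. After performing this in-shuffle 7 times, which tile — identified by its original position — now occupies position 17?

8

Work backwards from position 17, undoing one in-shuffle at a time:
17 ← 35 ← 44 ← 22 ← 11 ← 32 ← 16 ← 8
So the tile now at position 17 started at position 8.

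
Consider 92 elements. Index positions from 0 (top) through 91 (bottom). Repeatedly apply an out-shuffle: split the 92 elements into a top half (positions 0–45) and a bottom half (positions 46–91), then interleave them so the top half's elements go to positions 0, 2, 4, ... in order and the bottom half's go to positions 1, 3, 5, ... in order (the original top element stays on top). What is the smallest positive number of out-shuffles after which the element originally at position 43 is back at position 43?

Follow position 43 under repeated out-shuffles:
43 → 86 → 81 → 71 → 51 → 11 → 22 → 44 → 88 → 85 → 79 → 67 → 43
It first returns after 12 out-shuffles.

12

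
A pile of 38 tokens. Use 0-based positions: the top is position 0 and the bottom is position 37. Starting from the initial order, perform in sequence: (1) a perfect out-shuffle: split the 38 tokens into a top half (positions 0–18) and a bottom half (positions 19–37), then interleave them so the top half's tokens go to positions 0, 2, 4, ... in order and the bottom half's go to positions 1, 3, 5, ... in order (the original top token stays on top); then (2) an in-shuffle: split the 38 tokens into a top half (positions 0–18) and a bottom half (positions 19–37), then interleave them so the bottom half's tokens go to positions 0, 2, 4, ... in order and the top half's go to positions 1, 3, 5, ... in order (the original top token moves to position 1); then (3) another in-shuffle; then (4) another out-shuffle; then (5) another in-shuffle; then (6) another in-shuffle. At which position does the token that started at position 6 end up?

Track the token from position 6 forward through each operation:
  after op 1 (out-shuffle): 6 → 12
  after op 2 (in-shuffle): 12 → 25
  after op 3 (in-shuffle): 25 → 12
  after op 4 (out-shuffle): 12 → 24
  after op 5 (in-shuffle): 24 → 10
  after op 6 (in-shuffle): 10 → 21

21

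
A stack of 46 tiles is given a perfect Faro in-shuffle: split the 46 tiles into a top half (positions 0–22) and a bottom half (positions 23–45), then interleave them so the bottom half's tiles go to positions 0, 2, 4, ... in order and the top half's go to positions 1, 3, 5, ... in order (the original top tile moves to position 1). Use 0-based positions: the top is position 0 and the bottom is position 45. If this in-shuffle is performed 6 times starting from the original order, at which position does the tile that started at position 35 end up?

Track the tile's position through each in-shuffle:
35 → 24 → 2 → 5 → 11 → 23 → 0

0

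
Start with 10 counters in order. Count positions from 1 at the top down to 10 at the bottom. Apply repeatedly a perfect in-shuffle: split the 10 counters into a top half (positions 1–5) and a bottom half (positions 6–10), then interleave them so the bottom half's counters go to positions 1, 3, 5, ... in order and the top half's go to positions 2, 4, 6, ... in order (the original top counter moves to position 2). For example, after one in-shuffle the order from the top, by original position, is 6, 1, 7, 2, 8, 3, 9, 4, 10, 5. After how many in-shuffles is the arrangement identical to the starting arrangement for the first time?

The in-shuffle permutes the 10 positions with cycle lengths [10].
Every counter is home exactly when every cycle has completed a whole number of laps, i.e. after lcm(10) = 10 in-shuffles.

10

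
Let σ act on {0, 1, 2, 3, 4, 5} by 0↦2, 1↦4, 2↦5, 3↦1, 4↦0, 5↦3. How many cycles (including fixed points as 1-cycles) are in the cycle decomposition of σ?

Cycle decomposition: (0 2 5 3 1 4).
1 cycle.

1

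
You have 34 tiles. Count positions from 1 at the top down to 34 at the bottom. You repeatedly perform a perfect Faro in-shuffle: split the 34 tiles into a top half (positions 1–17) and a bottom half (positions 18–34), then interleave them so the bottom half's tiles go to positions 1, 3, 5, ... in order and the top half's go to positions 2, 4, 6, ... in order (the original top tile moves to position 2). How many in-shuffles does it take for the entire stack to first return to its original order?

The in-shuffle permutes the 34 positions with cycle lengths [3, 3, 4, 12, 12].
Every tile is home exactly when every cycle has completed a whole number of laps, i.e. after lcm(3, 4, 12) = 12 in-shuffles.

12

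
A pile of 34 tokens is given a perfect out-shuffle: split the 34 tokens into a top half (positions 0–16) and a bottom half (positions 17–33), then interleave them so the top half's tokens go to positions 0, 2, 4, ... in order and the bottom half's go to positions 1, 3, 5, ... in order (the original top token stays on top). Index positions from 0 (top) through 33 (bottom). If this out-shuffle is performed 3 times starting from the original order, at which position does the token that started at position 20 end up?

Track the token's position through each out-shuffle:
20 → 7 → 14 → 28

28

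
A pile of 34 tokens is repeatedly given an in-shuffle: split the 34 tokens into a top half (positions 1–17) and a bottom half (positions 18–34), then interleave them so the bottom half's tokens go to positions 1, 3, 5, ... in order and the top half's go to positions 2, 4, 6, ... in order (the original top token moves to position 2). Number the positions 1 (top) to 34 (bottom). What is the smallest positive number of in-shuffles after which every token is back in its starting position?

12

The in-shuffle permutes the 34 positions with cycle lengths [3, 3, 4, 12, 12].
Every token is home exactly when every cycle has completed a whole number of laps, i.e. after lcm(3, 4, 12) = 12 in-shuffles.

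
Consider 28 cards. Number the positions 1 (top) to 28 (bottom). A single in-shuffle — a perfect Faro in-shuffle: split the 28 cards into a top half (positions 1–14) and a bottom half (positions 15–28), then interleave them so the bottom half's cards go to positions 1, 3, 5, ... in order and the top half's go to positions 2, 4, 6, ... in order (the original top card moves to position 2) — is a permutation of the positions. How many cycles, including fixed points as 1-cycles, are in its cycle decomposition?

1

Trace each unvisited position around until it returns:
(1 2 4 8 16 3 ... len 28)
1 cycle in total.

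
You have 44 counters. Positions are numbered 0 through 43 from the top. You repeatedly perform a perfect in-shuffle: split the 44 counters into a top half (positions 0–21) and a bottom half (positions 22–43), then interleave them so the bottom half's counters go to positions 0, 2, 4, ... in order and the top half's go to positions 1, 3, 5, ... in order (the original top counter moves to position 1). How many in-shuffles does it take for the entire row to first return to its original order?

The in-shuffle permutes the 44 positions with cycle lengths [2, 4, 4, 4, 6, 12, 12].
Every counter is home exactly when every cycle has completed a whole number of laps, i.e. after lcm(2, 4, 6, 12) = 12 in-shuffles.

12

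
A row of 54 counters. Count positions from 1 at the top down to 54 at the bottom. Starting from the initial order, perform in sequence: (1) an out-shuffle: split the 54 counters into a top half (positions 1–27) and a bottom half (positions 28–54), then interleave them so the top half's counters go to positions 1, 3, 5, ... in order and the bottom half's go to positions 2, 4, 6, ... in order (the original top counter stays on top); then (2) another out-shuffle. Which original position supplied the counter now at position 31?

35

Undo the operations in reverse order, starting from position 31:
  undo op 2 (out-shuffle, from top half): 31 ← 16
  undo op 1 (out-shuffle, from bottom half): 16 ← 35
So the counter at position 31 came from original position 35.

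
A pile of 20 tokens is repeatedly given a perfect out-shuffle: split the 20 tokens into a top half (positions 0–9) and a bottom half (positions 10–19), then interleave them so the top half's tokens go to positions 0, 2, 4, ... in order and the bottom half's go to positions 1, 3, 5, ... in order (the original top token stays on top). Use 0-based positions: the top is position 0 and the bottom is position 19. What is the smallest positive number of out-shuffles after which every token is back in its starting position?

The out-shuffle permutes the 20 positions with cycle lengths [1, 1, 18].
Every token is home exactly when every cycle has completed a whole number of laps, i.e. after lcm(1, 18) = 18 out-shuffles.

18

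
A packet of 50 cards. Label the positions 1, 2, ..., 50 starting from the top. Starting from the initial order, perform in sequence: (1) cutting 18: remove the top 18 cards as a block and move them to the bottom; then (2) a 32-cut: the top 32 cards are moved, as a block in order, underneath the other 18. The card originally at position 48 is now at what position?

48

Track the card from position 48 forward through each operation:
  after op 1 (cut 18): 48 → 30
  after op 2 (cut 32): 30 → 48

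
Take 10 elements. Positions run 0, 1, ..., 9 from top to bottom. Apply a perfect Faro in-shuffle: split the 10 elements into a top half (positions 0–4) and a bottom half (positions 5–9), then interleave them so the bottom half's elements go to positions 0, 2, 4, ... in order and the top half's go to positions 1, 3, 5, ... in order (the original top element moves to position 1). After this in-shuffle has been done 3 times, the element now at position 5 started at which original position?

8

Work backwards from position 5, undoing one in-shuffle at a time:
5 ← 2 ← 6 ← 8
So the element now at position 5 started at position 8.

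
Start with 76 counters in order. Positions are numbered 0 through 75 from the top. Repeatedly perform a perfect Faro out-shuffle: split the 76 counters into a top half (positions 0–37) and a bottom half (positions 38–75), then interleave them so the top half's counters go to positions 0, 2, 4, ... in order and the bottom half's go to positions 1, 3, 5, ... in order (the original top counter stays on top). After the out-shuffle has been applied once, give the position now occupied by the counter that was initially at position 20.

40

Track the counter's position through each out-shuffle:
20 → 40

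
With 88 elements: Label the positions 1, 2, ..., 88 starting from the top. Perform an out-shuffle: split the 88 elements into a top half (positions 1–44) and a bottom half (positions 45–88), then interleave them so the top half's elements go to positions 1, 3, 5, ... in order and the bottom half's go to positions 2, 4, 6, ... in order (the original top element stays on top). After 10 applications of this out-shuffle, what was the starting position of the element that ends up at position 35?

Work backwards from position 35, undoing one out-shuffle at a time:
35 ← 18 ← 53 ← 27 ← 14 ← 51 ← 26 ← 57 ← 29 ← 15 ← 8
So the element now at position 35 started at position 8.

8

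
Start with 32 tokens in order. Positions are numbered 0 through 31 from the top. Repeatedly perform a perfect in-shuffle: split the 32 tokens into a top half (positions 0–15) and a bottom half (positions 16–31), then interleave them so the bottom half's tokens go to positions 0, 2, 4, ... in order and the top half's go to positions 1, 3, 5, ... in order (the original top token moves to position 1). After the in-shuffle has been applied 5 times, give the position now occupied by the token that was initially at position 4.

Track the token's position through each in-shuffle:
4 → 9 → 19 → 6 → 13 → 27

27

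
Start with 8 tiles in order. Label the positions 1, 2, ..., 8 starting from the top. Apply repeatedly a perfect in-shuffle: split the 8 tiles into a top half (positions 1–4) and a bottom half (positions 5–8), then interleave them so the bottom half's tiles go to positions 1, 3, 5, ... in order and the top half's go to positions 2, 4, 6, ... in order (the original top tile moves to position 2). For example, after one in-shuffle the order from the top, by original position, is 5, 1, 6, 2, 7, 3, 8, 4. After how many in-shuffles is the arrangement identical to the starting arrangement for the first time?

6

The in-shuffle permutes the 8 positions with cycle lengths [2, 6].
Every tile is home exactly when every cycle has completed a whole number of laps, i.e. after lcm(2, 6) = 6 in-shuffles.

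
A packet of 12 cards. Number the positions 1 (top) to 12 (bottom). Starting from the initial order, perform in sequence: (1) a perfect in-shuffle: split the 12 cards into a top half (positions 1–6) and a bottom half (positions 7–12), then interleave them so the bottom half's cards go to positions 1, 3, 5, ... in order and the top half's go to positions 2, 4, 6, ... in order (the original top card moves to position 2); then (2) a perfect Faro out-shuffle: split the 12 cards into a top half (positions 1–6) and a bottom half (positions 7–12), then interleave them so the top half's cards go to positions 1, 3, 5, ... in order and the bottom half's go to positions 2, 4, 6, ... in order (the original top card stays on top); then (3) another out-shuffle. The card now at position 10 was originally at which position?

Undo the operations in reverse order, starting from position 10:
  undo op 3 (out-shuffle, from bottom half): 10 ← 11
  undo op 2 (out-shuffle, from top half): 11 ← 6
  undo op 1 (in-shuffle, from top half): 6 ← 3
So the card at position 10 came from original position 3.

3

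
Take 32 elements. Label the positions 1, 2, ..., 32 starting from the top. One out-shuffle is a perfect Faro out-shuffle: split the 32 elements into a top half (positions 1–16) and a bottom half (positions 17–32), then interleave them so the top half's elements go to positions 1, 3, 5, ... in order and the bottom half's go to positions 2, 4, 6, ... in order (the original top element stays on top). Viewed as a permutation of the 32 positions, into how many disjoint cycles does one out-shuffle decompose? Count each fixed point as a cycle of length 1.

8

Trace each unvisited position around until it returns:
(1) (2 3 5 9 17) (4 7 13 25 18) (6 11 21 10 19) (8 15 29 26 20) (12 23 14 27 22) (16 31 30 28 24) (32)
8 cycles in total.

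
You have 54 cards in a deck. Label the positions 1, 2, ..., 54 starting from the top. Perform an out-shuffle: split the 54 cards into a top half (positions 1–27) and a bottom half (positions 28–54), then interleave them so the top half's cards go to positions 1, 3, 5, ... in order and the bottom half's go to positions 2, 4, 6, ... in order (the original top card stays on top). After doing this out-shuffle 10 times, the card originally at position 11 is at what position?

Track the card's position through each out-shuffle:
11 → 21 → 41 → 28 → 2 → 3 → 5 → 9 → 17 → 33 → 12

12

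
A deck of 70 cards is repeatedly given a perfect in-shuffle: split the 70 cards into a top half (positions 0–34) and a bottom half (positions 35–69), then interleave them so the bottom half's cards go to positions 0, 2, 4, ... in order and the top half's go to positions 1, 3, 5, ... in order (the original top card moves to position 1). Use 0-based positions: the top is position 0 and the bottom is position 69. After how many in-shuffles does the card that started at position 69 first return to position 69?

Follow position 69 under repeated in-shuffles:
69 → 68 → 66 → 62 → 54 → 38 → 6 → 13 → ... → 69 (length 35)
It first returns after 35 in-shuffles.

35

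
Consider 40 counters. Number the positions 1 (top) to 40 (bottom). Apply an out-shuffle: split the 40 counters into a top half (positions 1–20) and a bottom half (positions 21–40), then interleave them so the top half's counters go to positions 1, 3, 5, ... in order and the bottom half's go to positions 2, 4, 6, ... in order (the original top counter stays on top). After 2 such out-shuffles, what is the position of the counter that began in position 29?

35

Track the counter's position through each out-shuffle:
29 → 18 → 35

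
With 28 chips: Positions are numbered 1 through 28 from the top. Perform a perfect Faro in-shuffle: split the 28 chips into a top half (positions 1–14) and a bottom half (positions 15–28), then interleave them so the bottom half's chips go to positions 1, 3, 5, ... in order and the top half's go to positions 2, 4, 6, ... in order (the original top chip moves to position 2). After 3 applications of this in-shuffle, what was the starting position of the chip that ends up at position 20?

17

Work backwards from position 20, undoing one in-shuffle at a time:
20 ← 10 ← 5 ← 17
So the chip now at position 20 started at position 17.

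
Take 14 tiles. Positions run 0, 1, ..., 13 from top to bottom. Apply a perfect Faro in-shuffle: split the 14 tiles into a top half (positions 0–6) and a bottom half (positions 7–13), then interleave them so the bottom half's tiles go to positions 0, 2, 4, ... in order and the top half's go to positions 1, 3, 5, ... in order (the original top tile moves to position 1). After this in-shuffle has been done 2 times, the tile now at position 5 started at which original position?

8

Work backwards from position 5, undoing one in-shuffle at a time:
5 ← 2 ← 8
So the tile now at position 5 started at position 8.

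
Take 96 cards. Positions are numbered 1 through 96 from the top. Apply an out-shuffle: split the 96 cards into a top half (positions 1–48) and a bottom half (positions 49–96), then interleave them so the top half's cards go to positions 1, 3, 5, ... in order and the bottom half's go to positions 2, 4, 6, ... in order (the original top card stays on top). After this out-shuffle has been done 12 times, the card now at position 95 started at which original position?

Work backwards from position 95, undoing one out-shuffle at a time:
95 ← 48 ← 72 ← 84 ← 90 ← 93 ← 47 ← 24 ← 60 ← 78 ← 87 ← 44 ← 70
So the card now at position 95 started at position 70.

70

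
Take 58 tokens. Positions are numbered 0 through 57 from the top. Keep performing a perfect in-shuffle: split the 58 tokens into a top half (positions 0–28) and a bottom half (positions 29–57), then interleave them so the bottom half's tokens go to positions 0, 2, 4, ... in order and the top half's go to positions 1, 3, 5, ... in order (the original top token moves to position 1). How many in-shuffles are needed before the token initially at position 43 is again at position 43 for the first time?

58

Follow position 43 under repeated in-shuffles:
43 → 28 → 57 → 56 → 54 → 50 → 42 → 26 → ... → 43 (length 58)
It first returns after 58 in-shuffles.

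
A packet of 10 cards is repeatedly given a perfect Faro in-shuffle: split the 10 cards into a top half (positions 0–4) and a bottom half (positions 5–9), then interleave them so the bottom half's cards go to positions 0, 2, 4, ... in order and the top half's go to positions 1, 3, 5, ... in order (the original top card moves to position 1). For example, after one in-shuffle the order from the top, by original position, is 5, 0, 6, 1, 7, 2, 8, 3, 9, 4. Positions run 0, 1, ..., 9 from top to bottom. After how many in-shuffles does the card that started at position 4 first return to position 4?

10

Follow position 4 under repeated in-shuffles:
4 → 9 → 8 → 6 → 2 → 5 → 0 → 1 → 3 → 7 → 4
It first returns after 10 in-shuffles.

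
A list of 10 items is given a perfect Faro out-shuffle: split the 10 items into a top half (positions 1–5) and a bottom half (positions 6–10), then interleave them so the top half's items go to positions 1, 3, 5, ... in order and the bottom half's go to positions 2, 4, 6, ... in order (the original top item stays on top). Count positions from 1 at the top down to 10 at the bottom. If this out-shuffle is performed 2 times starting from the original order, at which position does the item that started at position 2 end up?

5

Track the item's position through each out-shuffle:
2 → 3 → 5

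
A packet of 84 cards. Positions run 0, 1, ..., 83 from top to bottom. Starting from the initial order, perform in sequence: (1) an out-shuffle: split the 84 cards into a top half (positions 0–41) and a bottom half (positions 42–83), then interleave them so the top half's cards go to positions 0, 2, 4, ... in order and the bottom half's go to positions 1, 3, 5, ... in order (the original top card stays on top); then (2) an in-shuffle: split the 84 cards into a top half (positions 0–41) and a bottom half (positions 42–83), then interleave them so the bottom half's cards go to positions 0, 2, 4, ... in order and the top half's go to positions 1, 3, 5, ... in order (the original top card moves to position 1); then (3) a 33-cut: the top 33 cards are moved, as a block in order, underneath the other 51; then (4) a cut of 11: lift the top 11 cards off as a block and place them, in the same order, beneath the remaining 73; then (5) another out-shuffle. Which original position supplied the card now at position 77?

Undo the operations in reverse order, starting from position 77:
  undo op 5 (out-shuffle, from bottom half): 77 ← 80
  undo op 4 (cut 11): 80 ← 7
  undo op 3 (cut 33): 7 ← 40
  undo op 2 (in-shuffle, from bottom half): 40 ← 62
  undo op 1 (out-shuffle, from top half): 62 ← 31
So the card at position 77 came from original position 31.

31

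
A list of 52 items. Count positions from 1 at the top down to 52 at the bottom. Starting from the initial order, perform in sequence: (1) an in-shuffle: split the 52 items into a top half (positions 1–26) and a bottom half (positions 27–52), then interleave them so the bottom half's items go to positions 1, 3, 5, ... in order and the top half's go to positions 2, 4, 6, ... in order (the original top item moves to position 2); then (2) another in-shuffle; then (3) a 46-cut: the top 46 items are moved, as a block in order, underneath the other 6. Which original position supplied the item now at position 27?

Undo the operations in reverse order, starting from position 27:
  undo op 3 (cut 46): 27 ← 21
  undo op 2 (in-shuffle, from bottom half): 21 ← 37
  undo op 1 (in-shuffle, from bottom half): 37 ← 45
So the item at position 27 came from original position 45.

45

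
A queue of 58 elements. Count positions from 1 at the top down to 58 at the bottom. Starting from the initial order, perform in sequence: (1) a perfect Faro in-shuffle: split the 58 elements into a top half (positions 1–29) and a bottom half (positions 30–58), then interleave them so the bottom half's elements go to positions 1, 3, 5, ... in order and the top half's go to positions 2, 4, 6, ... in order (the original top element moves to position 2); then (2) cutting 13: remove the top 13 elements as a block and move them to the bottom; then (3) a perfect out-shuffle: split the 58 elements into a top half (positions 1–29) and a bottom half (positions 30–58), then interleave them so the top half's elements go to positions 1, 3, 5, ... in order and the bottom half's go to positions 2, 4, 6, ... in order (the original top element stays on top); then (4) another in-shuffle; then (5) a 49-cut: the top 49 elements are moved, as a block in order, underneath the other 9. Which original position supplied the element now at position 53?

Undo the operations in reverse order, starting from position 53:
  undo op 5 (cut 49): 53 ← 44
  undo op 4 (in-shuffle, from top half): 44 ← 22
  undo op 3 (out-shuffle, from bottom half): 22 ← 40
  undo op 2 (cut 13): 40 ← 53
  undo op 1 (in-shuffle, from bottom half): 53 ← 56
So the element at position 53 came from original position 56.

56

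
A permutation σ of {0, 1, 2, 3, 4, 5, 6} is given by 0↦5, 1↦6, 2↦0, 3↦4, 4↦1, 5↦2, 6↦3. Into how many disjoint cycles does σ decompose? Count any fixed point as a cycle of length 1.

2

Cycle decomposition: (0 5 2) (1 6 3 4).
2 cycles.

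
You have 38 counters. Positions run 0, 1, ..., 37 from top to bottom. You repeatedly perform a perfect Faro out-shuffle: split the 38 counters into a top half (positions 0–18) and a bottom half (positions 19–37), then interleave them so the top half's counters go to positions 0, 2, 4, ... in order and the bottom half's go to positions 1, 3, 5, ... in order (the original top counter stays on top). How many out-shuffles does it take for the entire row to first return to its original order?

36

The out-shuffle permutes the 38 positions with cycle lengths [1, 1, 36].
Every counter is home exactly when every cycle has completed a whole number of laps, i.e. after lcm(1, 36) = 36 out-shuffles.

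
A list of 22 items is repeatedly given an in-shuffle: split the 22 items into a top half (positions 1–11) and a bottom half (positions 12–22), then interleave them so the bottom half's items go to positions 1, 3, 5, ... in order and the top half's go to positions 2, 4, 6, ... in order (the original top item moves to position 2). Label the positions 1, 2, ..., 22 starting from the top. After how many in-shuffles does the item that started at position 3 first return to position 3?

Follow position 3 under repeated in-shuffles:
3 → 6 → 12 → 1 → 2 → 4 → 8 → 16 → 9 → 18 → 13 → 3
It first returns after 11 in-shuffles.

11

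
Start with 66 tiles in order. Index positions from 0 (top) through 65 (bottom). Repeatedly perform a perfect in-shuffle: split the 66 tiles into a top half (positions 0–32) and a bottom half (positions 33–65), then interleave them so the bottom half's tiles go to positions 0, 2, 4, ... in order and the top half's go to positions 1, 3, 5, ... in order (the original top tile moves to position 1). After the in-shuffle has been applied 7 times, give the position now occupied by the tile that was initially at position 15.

37

Track the tile's position through each in-shuffle:
15 → 31 → 63 → 60 → 54 → 42 → 18 → 37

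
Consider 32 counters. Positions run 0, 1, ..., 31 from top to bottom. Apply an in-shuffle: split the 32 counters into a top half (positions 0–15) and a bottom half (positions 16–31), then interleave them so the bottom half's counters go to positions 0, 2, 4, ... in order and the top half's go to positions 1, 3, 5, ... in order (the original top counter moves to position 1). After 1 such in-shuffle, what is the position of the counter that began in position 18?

4

Track the counter's position through each in-shuffle:
18 → 4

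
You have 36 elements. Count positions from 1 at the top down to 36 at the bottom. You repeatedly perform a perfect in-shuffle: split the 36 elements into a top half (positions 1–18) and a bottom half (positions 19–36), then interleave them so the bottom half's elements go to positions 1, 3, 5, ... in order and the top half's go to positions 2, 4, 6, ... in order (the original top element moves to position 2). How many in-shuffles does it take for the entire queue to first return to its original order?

The in-shuffle permutes the 36 positions with cycle lengths [36].
Every element is home exactly when every cycle has completed a whole number of laps, i.e. after lcm(36) = 36 in-shuffles.

36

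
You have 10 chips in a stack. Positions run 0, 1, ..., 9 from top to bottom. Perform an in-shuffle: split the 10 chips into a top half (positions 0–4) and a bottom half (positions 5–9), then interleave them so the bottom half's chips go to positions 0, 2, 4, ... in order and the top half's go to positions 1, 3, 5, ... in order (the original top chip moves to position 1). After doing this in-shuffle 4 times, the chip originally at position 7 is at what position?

6

Track the chip's position through each in-shuffle:
7 → 4 → 9 → 8 → 6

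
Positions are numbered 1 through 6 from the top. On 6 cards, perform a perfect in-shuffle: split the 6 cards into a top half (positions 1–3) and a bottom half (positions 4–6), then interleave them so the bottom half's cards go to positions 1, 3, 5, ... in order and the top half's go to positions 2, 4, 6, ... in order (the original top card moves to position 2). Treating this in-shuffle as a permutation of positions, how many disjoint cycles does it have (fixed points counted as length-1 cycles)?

Trace each unvisited position around until it returns:
(1 2 4) (3 6 5)
2 cycles in total.

2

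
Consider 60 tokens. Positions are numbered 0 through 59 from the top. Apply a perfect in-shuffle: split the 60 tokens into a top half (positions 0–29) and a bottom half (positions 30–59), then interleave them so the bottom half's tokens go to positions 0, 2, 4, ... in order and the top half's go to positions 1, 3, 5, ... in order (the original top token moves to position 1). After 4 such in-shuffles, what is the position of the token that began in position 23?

Track the token's position through each in-shuffle:
23 → 47 → 34 → 8 → 17

17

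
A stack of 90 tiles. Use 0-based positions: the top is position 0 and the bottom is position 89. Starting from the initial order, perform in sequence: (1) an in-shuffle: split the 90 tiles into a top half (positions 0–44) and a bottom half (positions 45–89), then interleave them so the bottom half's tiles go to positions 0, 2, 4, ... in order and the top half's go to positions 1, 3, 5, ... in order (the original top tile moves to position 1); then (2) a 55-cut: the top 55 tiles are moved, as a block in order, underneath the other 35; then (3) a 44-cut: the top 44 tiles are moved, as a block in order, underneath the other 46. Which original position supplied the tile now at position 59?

79

Undo the operations in reverse order, starting from position 59:
  undo op 3 (cut 44): 59 ← 13
  undo op 2 (cut 55): 13 ← 68
  undo op 1 (in-shuffle, from bottom half): 68 ← 79
So the tile at position 59 came from original position 79.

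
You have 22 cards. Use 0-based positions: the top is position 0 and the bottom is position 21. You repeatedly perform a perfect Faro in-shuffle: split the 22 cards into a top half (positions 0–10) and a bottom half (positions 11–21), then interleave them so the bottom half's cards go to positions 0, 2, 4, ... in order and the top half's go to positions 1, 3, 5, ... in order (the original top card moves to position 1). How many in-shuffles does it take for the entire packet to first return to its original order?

The in-shuffle permutes the 22 positions with cycle lengths [11, 11].
Every card is home exactly when every cycle has completed a whole number of laps, i.e. after lcm(11) = 11 in-shuffles.

11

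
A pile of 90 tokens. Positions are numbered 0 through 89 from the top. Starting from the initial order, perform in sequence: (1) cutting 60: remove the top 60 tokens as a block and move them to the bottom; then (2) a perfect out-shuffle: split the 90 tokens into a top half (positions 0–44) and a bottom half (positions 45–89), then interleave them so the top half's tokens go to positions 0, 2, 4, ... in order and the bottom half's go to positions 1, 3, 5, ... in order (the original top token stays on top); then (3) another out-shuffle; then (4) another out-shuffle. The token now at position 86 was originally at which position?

Undo the operations in reverse order, starting from position 86:
  undo op 4 (out-shuffle, from top half): 86 ← 43
  undo op 3 (out-shuffle, from bottom half): 43 ← 66
  undo op 2 (out-shuffle, from top half): 66 ← 33
  undo op 1 (cut 60): 33 ← 3
So the token at position 86 came from original position 3.

3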